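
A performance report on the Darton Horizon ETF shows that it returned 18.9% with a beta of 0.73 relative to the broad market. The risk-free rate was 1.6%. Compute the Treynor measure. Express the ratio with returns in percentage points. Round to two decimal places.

23.70

Treynor = (Rp − Rf) / β = (18.9% − 1.6%) / 0.73 = 17.30 / 0.73 = 23.6986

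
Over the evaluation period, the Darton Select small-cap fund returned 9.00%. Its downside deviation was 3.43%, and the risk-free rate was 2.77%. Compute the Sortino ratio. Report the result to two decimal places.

1.82

Sortino = (Rp − Rf) / σd = (9.00% − 2.77%) / 3.43% = 6.23% / 3.43% = 1.8163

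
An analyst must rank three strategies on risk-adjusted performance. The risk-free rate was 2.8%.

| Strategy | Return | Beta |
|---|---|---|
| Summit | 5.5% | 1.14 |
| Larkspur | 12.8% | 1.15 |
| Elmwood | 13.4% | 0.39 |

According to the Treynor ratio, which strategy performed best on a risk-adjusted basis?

Summit: Treynor = (5.5% − 2.8%) / 1.14 = 2.368
Larkspur: Treynor = (12.8% − 2.8%) / 1.15 = 8.696
Elmwood: Treynor = (13.4% − 2.8%) / 0.39 = 27.179
Highest: Elmwood (27.179).

Elmwood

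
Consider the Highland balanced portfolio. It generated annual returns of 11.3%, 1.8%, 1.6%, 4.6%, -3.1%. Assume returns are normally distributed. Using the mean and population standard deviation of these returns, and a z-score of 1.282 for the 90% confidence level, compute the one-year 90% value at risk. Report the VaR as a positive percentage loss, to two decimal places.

r̄ = (11.3 + 1.8 + 1.6 + 4.6 − 3.1) / 5 = 16.20 / 5 = 3.2400%
Σ(r − r̄)² = (11.3 − 3.2400)² + (1.8 − 3.2400)² + … = 111.7720
population σ = √(111.7720 / 5) = √22.3544 = 4.7280%
VaR = −(r̄ − z·σ) = −(3.2400 − 1.282 × 4.7280) = −(-2.8213) = 2.8213%

2.82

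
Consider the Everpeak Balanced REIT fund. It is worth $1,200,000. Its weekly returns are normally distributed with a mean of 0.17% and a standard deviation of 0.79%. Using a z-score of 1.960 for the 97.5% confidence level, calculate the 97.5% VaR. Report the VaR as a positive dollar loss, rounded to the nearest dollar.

$16,541

Return at the 97.5% tail: μ − z·σ = 0.17% − 1.960 × 0.79% = 0.17 − 1.5484 = -1.3784%
VaR = −(-1.3784%) × $1,200,000 = 1.3784% × $1,200,000 = $16,541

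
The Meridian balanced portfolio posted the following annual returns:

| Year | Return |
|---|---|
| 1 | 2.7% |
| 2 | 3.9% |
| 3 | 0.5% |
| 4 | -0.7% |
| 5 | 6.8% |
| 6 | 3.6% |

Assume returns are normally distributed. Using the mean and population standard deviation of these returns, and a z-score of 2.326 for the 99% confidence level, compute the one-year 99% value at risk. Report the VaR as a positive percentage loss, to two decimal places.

2.85

μ = (2.7 + 3.9 + 0.5 − 0.7 + 6.8 + 3.6) / 6 = 16.80 / 6 = 2.8000%
Population σ = √[Σ(r − μ)² / 6] = √[35.4000 / 6] = √5.9000 = 2.4290%
VaR = −(μ − z·σ) = −(2.8000 − 2.326 × 2.4290) = −(-2.8499) = 2.8499%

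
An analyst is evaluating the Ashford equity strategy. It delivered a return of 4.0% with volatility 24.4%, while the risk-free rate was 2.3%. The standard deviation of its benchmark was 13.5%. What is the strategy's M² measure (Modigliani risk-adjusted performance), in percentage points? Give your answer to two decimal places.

Sharpe = (Rp − Rf) / σp = (4.0% − 2.3%) / 24.4% = 0.0697
M² = Rf + Sharpe × σm = 2.3% + 0.0697 × 13.5% = 3.2410%

3.24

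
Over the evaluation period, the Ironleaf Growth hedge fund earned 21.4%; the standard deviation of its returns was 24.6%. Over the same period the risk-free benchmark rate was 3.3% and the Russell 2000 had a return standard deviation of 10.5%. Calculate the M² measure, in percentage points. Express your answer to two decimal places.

11.03

Sharpe = (Rp − Rf) / σp = (21.4% − 3.3%) / 24.6% = 0.7358
M² = Rf + Sharpe × σm = 3.3% + 0.7358 × 10.5% = 11.0259%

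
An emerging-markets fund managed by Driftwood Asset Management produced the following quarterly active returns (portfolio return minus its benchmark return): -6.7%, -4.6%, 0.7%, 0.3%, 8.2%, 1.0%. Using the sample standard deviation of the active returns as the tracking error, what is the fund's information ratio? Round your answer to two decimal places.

Mean return r̄ = -1.10 / 6 = -0.1833%
Σ(r − r̄)² = (-6.7 − (-0.1833))² + (-4.6 − (-0.1833))² + … = 134.6683
σ = √[134.6683 / 5] = 5.1898%
IR = r̄ / tracking error = -0.1833 / 5.1898 = -0.0353

-0.04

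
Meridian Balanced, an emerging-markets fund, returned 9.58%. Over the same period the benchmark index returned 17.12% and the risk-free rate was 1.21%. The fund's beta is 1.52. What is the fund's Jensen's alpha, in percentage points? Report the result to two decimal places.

CAPM expected return = Rf + β(Rm − Rf) = 1.21% + 1.52 × (17.12% − 1.21%) = 1.21 + 1.52 × 15.91 = 25.3932%
Jensen's α = Rp − E[R] = 9.58% − 25.3932% = -15.8132

-15.81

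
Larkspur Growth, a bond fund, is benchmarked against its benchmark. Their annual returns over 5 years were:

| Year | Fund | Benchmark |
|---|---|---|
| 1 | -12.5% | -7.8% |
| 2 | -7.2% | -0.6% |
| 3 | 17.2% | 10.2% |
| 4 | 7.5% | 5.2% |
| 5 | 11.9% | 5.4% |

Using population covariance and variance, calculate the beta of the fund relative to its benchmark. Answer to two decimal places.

1.78

r̄p = 3.3800%,  r̄m = 2.4800%
Cov = Σ(rp − r̄p)(rm − r̄m) / 5 = 67.7216
Var(rm) = Σ(rm − r̄m)² / 5 = 38.1376
β = Cov / Var = 67.7216 / 38.1376 = 1.7757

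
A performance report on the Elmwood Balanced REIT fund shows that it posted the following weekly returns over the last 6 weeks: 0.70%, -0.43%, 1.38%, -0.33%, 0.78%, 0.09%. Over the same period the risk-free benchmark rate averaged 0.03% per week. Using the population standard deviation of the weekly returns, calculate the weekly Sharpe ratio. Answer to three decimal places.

0.518

Mean return μ = 2.190 / 6 = 0.3650%
Population std dev = √[2.5054 / 6] = 0.6462%
Sharpe = (μ − rf) / σ = (0.3650 − 0.03) / 0.6462 = 0.3350 / 0.6462 = 0.5184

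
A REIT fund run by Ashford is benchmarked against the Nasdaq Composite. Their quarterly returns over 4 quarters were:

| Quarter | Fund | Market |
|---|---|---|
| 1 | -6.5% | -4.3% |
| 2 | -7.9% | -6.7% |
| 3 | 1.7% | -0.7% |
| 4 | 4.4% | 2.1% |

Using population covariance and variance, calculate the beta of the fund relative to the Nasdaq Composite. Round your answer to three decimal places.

1.525

r̄p = -2.0750%,  r̄m = -2.4000%
Cov = Σ(rp − r̄p)(rm − r̄m) / 4 = 17.2525
Var(rm) = Σ(rm − r̄m)² / 4 = 11.3100
β = Cov / Var = 17.2525 / 11.3100 = 1.5254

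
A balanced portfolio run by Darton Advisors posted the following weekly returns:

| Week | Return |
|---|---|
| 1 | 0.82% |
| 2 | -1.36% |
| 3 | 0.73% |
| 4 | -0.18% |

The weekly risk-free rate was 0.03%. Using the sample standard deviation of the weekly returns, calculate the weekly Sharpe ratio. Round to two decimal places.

μ = (0.82 − 1.36 + 0.73 − 0.18) / 4 = 0.0025%
Σ(r − μ)² = (0.82 − 0.0025)² + (-1.36 − 0.0025)² + … = 3.0873
sample σ = √(3.0873 / 3) = √1.0291 = 1.0144%
Sharpe = (μ − rf) / σ = (0.0025 − 0.03) / 1.0144 = -0.0275 / 1.0144 = -0.0271

-0.03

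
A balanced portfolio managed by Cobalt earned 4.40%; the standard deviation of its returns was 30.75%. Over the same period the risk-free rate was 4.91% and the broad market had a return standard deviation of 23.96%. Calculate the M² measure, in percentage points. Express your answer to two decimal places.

4.51

Sharpe = (Rp − Rf) / σp = (4.40% − 4.91%) / 30.75% = -0.0166
M² = Rf + Sharpe × σm = 4.91% + -0.0166 × 23.96% = 4.5123%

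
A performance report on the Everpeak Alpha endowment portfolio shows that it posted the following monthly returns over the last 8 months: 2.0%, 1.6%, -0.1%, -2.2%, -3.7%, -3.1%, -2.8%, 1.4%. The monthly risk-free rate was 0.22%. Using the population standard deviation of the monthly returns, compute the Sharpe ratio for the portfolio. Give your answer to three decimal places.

-0.493

Mean return r̄ = -6.90 / 8 = -0.8625%
Population std dev = √[38.5588 / 8] = 2.1954%
Sharpe = (r̄ − rf) / σ = (-0.8625 − 0.22) / 2.1954 = -1.0825 / 2.1954 = -0.4931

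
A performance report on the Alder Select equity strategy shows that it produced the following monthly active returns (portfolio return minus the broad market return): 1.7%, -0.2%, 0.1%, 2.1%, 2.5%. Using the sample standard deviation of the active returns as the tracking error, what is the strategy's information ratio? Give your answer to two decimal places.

r̄ = (1.7 − 0.2 + 0.1 + 2.1 + 2.5) / 5 = 6.20 / 5 = 1.2400%
Σ(r − r̄)² = 5.9120; sample σ = √(5.9120/4) = 1.2157%
IR = r̄ / tracking error = 1.2400 / 1.2157 = 1.0200

1.02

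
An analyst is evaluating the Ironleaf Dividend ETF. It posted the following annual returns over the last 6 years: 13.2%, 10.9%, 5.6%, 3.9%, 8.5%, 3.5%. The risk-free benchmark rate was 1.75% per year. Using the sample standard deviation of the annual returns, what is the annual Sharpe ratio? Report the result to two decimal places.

r̄ = (13.2 + 10.9 + 5.6 + 3.9 + 8.5 + 3.5) / 6 = 45.60 / 6 = 7.6000%
Sample σ = √[Σ(r − r̄)² / 5] = √[77.5600 / 5] = √15.5120 = 3.9385%
Sharpe = (r̄ − rf) / σ = (7.6000 − 1.75) / 3.9385 = 5.8500 / 3.9385 = 1.4853

1.49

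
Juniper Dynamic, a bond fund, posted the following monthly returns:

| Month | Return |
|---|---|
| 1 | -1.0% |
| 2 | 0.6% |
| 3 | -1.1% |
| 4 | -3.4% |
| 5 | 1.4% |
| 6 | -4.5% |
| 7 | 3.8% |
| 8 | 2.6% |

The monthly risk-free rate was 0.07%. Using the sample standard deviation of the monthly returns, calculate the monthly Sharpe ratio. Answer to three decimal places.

r̄ = (-1 + 0.6 − 1.1 − 3.4 + 1.4 − 4.5 + 3.8 + 2.6) / 8 = -0.2000%
Sample std dev = √[57.2200 / 7] = 2.8591%
Sharpe = (r̄ − rf) / σ = (-0.2000 − 0.07) / 2.8591 = -0.2700 / 2.8591 = -0.0944

-0.094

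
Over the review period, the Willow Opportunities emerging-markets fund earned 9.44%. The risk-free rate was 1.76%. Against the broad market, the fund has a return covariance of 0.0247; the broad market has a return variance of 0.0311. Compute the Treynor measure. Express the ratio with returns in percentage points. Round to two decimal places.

β = Cov / Var = 0.0247 / 0.0311 = 0.7942
Treynor = (Rp − Rf) / β = (9.44% − 1.76%) / 0.7942 = 7.68 / 0.7942 = 9.6701

9.67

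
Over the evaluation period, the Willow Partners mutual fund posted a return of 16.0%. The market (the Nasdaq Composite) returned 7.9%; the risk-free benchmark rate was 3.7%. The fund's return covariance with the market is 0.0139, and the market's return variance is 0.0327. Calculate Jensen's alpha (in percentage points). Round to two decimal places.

β = Cov / Var = 0.0139 / 0.0327 = 0.4251
E[R] = Rf + β(Rm − Rf) = 3.7% + 0.4251 × (7.9% − 3.7%) = 5.4854%
α = Rp − E[R] = 16.0% − 5.4854% = 10.5146

10.51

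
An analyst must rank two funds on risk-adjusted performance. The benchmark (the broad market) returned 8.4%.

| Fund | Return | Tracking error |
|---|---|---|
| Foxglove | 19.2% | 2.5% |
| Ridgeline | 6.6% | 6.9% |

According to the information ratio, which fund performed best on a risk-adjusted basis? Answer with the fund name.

Foxglove: IR = (19.2% − 8.4%) / 2.5% = 4.320
Ridgeline: IR = (6.6% − 8.4%) / 6.9% = -0.261
Highest: Foxglove (4.320).

Foxglove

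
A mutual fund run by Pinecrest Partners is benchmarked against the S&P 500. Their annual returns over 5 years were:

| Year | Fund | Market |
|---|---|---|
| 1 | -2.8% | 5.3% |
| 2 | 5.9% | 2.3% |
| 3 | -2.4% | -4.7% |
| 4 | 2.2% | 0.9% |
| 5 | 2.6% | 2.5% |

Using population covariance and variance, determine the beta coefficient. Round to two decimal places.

r̄p = 1.1000%,  r̄m = 1.2600%
Cov = Σ(rp − r̄p)(rm − r̄m) / 5 = 2.3120
Var(rm) = Σ(rm − r̄m)² / 5 = 10.9184
β = Cov / Var = 2.3120 / 10.9184 = 0.2118

0.21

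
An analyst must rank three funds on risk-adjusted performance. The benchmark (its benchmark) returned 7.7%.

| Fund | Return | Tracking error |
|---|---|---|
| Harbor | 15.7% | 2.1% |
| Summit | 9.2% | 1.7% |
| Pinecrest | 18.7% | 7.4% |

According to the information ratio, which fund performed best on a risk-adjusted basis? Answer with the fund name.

Harbor: IR = (15.7% − 7.7%) / 2.1% = 3.810
Summit: IR = (9.2% − 7.7%) / 1.7% = 0.882
Pinecrest: IR = (18.7% − 7.7%) / 7.4% = 1.486
Highest: Harbor (3.810).

Harbor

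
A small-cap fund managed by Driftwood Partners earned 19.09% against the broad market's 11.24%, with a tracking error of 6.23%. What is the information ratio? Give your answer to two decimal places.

IR = (Rp − Rb) / TE = (19.09% − 11.24%) / 6.23% = 7.85% / 6.23% = 1.2600

1.26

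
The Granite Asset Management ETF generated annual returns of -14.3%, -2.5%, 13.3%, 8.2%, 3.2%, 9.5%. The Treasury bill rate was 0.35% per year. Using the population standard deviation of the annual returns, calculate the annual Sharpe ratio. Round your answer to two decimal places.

0.28

Mean return μ = 17.40 / 6 = 2.9000%
Σ(r − μ)² = (-14.3 − 2.9000)² + (-2.5 − 2.9000)² + (13.3 − 2.9000)² + … = 504.9000
σ = √[504.9000 / 6] = 9.1733%
Sharpe = (μ − rf) / σ = (2.9000 − 0.35) / 9.1733 = 2.5500 / 9.1733 = 0.2780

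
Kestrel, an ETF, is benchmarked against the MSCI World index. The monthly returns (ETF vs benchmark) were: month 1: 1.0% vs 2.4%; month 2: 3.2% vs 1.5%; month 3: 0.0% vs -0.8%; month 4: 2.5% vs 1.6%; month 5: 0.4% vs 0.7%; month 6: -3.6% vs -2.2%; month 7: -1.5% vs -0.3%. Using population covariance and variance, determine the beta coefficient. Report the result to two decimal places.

1.23

r̄p = 0.2857%,  r̄m = 0.4143%
Cov = Σ(rp − r̄p)(rm − r̄m) / 7 = 2.7173
Var(rm) = Σ(rm − r̄m)² / 7 = 2.2041
β = Cov / Var = 2.7173 / 2.2041 = 1.2328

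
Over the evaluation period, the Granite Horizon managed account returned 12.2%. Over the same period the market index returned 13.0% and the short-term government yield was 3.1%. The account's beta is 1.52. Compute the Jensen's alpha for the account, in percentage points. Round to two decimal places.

-5.95

CAPM expected return = Rf + β(Rm − Rf) = 3.1% + 1.52 × (13.0% − 3.1%) = 3.1 + 1.52 × 9.90 = 18.1480%
Jensen's α = Rp − E[R] = 12.2% − 18.1480% = -5.9480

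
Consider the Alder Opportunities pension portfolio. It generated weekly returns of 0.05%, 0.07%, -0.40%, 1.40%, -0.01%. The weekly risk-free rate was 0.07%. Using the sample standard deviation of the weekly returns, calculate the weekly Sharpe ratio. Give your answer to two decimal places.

0.22

r̄ = (0.05 + 0.07 − 0.4 + 1.4 − 0.01) / 5 = 1.110 / 5 = 0.2220%
Sample σ = √[Σ(r − r̄)² / 4] = √[1.8811 / 4] = √0.4703 = 0.6858%
Sharpe = (r̄ − rf) / σ = (0.2220 − 0.07) / 0.6858 = 0.1520 / 0.6858 = 0.2216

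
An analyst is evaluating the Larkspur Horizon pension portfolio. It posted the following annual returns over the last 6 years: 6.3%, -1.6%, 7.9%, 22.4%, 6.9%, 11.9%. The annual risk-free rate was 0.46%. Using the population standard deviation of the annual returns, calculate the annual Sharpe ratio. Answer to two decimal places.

r̄ = (6.3 − 1.6 + 7.9 + 22.4 + 6.9 + 11.9) / 6 = 53.80 / 6 = 8.9667%
Σ(r − r̄)² = (6.3 − 8.9667)² + (-1.6 − 8.9667)² + … = 313.2333
population σ = √(313.2333 / 6) = √52.2056 = 7.2253%
Sharpe = (r̄ − rf) / σ = (8.9667 − 0.46) / 7.2253 = 8.5067 / 7.2253 = 1.1773

1.18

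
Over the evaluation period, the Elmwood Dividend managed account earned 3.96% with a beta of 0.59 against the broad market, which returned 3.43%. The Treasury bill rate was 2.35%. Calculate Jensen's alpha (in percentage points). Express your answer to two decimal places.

CAPM expected return = Rf + β(Rm − Rf) = 2.35% + 0.59 × (3.43% − 2.35%) = 2.35 + 0.59 × 1.08 = 2.9872%
Jensen's α = Rp − E[R] = 3.96% − 2.9872% = 0.9728

0.97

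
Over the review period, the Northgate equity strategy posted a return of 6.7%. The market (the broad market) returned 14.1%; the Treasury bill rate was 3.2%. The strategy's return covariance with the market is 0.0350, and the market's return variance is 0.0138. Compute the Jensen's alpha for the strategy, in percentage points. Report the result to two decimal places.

-24.14

β = Cov / Var = 0.0350 / 0.0138 = 2.5362
E[R] = Rf + β(Rm − Rf) = 3.2% + 2.5362 × (14.1% − 3.2%) = 30.8446%
α = Rp − E[R] = 6.7% − 30.8446% = -24.1446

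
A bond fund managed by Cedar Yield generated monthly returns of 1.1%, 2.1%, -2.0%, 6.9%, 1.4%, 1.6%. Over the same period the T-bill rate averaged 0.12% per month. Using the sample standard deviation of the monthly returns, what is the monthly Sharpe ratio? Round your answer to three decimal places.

0.603

Mean return r̄ = 11.10 / 6 = 1.8500%
Σ(r − r̄)² = (1.1 − 1.8500)² + (2.1 − 1.8500)² + … = 41.2150
σ = √[41.2150 / 5] = 2.8711%
Sharpe = (r̄ − rf) / σ = (1.8500 − 0.12) / 2.8711 = 1.7300 / 2.8711 = 0.6026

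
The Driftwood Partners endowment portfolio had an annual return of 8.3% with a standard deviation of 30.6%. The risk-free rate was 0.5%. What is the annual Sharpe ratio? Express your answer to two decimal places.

Sharpe = (Rp − Rf) / σp = (8.3% − 0.5%) / 30.6% = 7.80% / 30.6% = 0.2549

0.25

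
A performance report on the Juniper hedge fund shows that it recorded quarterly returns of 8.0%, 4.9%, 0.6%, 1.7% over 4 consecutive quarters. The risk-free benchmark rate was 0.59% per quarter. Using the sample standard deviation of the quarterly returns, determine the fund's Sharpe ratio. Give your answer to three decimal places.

0.961

r̄ = (8 + 4.9 + 0.6 + 1.7) / 4 = 15.20 / 4 = 3.8000%
Σ(r − r̄)² = (8 − 3.8000)² + (4.9 − 3.8000)² + (0.6 − 3.8000)² + … = 33.5000
σ = √[33.5000 / 3] = 3.3417%
Sharpe = (r̄ − rf) / σ = (3.8000 − 0.59) / 3.3417 = 3.2100 / 3.3417 = 0.9606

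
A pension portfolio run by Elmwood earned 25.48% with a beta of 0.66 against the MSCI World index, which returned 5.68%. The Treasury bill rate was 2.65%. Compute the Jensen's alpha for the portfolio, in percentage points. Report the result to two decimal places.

CAPM expected return = Rf + β(Rm − Rf) = 2.65% + 0.66 × (5.68% − 2.65%) = 2.65 + 0.66 × 3.03 = 4.6498%
Jensen's α = Rp − E[R] = 25.48% − 4.6498% = 20.8302

20.83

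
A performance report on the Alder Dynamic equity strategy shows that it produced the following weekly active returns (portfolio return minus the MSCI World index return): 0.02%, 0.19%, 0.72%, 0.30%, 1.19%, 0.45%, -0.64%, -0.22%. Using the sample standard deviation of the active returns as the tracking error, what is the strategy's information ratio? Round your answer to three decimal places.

0.447

r̄ = (0.02 + 0.19 + 0.72 + 0.3 + 1.19 + 0.45 − 0.64 − 0.22) / 8 = 2.010 / 8 = 0.2513%
Sample std dev = √[2.2165 / 7] = 0.5627%
IR = r̄ / tracking error = 0.2513 / 0.5627 = 0.4466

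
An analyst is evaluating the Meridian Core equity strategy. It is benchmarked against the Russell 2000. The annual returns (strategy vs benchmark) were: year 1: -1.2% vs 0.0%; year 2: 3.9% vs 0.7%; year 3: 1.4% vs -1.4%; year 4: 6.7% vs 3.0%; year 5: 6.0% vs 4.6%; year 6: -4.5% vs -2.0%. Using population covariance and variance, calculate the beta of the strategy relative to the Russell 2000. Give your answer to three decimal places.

1.454

r̄p = 2.0500%,  r̄m = 0.8167%
Cov = Σ(rp − r̄p)(rm − r̄m) / 6 = 7.9042
Var(rm) = Σ(rm − r̄m)² / 6 = 5.4347
β = Cov / Var = 7.9042 / 5.4347 = 1.4544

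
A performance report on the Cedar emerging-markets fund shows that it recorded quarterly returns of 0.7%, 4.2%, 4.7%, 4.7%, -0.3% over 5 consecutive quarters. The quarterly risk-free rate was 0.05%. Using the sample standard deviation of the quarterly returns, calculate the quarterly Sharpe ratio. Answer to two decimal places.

r̄ = (0.7 + 4.2 + 4.7 + 4.7 − 0.3) / 5 = 2.8000%
Σ(r − r̄)² = (0.7 − 2.8000)² + (4.2 − 2.8000)² + (4.7 − 2.8000)² + … = 23.2000
σ = √[23.2000 / 4] = 2.4083%
Sharpe = (r̄ − rf) / σ = (2.8000 − 0.05) / 2.4083 = 2.7500 / 2.4083 = 1.1419

1.14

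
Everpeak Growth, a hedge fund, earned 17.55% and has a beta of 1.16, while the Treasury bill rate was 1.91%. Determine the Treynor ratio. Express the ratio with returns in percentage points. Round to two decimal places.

Treynor = (Rp − Rf) / β = (17.55% − 1.91%) / 1.16 = 15.64 / 1.16 = 13.4828

13.48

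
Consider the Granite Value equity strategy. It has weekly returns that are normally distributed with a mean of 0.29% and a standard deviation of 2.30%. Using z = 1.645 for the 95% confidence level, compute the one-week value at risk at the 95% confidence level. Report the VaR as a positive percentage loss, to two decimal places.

3.49

VaR (as % loss) = −(μ − z·σ) = −(0.29% − 1.645 × 2.30%) = −(-3.4935%) = 3.4935%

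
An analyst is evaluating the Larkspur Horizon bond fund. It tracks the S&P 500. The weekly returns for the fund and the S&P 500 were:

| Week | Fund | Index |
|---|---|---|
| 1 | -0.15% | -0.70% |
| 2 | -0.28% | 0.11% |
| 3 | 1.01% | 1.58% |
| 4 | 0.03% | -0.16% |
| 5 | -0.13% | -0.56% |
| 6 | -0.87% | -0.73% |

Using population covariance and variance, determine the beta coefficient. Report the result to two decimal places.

r̄p = -0.0650%,  r̄m = -0.0767%
Cov = Σ(rp − r̄p)(rm − r̄m) / 6 = 0.3905
Var(rm) = Σ(rm − r̄m)² / 6 = 0.6392
β = Cov / Var = 0.3905 / 0.6392 = 0.6109

0.61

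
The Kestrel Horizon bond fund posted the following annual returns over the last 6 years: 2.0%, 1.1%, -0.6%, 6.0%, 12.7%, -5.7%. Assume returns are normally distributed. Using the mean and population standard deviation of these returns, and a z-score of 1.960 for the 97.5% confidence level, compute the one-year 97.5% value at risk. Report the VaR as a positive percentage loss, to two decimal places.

8.60

Mean return r̄ = 15.50 / 6 = 2.5833%
Σ(r − r̄)² = 195.3083; population σ = √(195.3083/6) = 5.7054%
VaR = −(r̄ − z·σ) = −(2.5833 − 1.960 × 5.7054) = −(-8.5993) = 8.5993%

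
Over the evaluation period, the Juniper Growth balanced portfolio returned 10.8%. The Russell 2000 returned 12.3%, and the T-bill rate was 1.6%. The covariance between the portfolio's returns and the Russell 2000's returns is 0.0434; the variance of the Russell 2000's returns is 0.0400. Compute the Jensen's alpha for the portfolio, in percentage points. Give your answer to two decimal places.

β = Cov / Var = 0.0434 / 0.0400 = 1.0850
E[R] = Rf + β(Rm − Rf) = 1.6% + 1.0850 × (12.3% − 1.6%) = 13.2095%
α = Rp − E[R] = 10.8% − 13.2095% = -2.4095

-2.41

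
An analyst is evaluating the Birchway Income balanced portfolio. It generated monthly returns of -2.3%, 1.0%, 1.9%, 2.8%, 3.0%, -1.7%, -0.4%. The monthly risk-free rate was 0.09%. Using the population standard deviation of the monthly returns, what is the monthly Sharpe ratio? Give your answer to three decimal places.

μ = (-2.3 + 1 + 1.9 + 2.8 + 3 − 1.7 − 0.4) / 7 = 0.6143%
Σ(r − μ)² = (-2.3 − 0.6143)² + (1 − 0.6143)² + … = 27.1486
population σ = √(27.1486 / 7) = √3.8784 = 1.9694%
Sharpe = (μ − rf) / σ = (0.6143 − 0.09) / 1.9694 = 0.5243 / 1.9694 = 0.2662

0.266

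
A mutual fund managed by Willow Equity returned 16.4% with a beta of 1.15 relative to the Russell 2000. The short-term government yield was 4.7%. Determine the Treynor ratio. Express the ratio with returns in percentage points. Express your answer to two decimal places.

10.17

Treynor = (Rp − Rf) / β = (16.4% − 4.7%) / 1.15 = 11.70 / 1.15 = 10.1739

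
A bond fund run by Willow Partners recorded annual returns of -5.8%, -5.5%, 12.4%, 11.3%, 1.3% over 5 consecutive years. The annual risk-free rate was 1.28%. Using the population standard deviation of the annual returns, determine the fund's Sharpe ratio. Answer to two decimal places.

0.19

r̄ = (-5.8 − 5.5 + 12.4 + 11.3 + 1.3) / 5 = 2.7400%
Σ(r − r̄)² = (-5.8 − 2.7400)² + (-5.5 − 2.7400)² + … = 309.4920
σ = √[309.4920 / 5] = 7.8676%
Sharpe = (r̄ − rf) / σ = (2.7400 − 1.28) / 7.8676 = 1.4600 / 7.8676 = 0.1856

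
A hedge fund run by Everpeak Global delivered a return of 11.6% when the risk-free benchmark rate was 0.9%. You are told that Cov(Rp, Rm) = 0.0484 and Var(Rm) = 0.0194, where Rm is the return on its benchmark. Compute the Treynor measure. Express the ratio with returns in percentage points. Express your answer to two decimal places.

4.29

β = Cov / Var = 0.0484 / 0.0194 = 2.4948
Treynor = (Rp − Rf) / β = (11.6% − 0.9%) / 2.4948 = 10.70 / 2.4948 = 4.2889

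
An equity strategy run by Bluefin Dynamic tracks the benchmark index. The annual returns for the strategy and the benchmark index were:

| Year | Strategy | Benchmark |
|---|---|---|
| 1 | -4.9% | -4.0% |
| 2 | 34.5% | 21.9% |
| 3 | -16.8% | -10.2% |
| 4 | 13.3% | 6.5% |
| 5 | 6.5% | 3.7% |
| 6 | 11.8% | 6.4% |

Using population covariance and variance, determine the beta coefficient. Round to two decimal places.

r̄p = 7.4000%,  r̄m = 4.0500%
Cov = Σ(rp − r̄p)(rm − r̄m) / 6 = 158.7850
Var(rm) = Σ(rm − r̄m)² / 6 = 99.6892
β = Cov / Var = 158.7850 / 99.6892 = 1.5928

1.59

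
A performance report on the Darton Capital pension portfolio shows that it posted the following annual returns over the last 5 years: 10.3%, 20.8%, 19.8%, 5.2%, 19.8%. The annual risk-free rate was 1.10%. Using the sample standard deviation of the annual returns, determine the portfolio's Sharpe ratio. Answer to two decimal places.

2.00

μ = (10.3 + 20.8 + 19.8 + 5.2 + 19.8) / 5 = 15.1800%
Sample σ = √[Σ(r − μ)² / 4] = √[197.6880 / 4] = √49.4220 = 7.0301%
Sharpe = (μ − rf) / σ = (15.1800 − 1.1) / 7.0301 = 14.0800 / 7.0301 = 2.0028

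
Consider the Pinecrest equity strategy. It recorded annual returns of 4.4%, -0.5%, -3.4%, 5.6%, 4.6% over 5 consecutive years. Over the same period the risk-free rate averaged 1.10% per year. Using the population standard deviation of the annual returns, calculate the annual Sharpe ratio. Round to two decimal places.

0.30

r̄ = (4.4 − 0.5 − 3.4 + 5.6 + 4.6) / 5 = 10.70 / 5 = 2.1400%
Population std dev = √[60.7920 / 5] = 3.4869%
Sharpe = (r̄ − rf) / σ = (2.1400 − 1.1) / 3.4869 = 1.0400 / 3.4869 = 0.2983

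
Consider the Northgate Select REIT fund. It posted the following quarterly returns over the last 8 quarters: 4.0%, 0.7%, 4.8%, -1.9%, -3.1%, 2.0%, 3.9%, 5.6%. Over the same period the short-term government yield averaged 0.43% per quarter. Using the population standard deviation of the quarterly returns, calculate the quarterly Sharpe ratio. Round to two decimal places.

r̄ = (4 + 0.7 + 4.8 − 1.9 − 3.1 + 2 + 3.9 + 5.6) / 8 = 2.0000%
Population σ = √[Σ(r − r̄)² / 8] = √[71.3200 / 8] = √8.9150 = 2.9858%
Sharpe = (r̄ − rf) / σ = (2.0000 − 0.43) / 2.9858 = 1.5700 / 2.9858 = 0.5258

0.53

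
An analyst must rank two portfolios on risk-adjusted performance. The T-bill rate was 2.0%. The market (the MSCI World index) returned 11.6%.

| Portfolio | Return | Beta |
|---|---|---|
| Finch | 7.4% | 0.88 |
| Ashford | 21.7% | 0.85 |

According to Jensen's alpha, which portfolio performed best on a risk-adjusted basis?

Finch: α = 7.4% − [2.0% + 0.88 × (11.6% − 2.0%)] = -3.048
Ashford: α = 21.7% − [2.0% + 0.85 × (11.6% − 2.0%)] = 11.540
Highest: Ashford (11.540).

Ashford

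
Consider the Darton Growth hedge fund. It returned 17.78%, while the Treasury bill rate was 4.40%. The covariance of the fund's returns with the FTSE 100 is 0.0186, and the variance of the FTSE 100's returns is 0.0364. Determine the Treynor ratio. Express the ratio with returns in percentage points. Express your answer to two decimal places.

26.18

β = Cov / Var = 0.0186 / 0.0364 = 0.5110
Treynor = (Rp − Rf) / β = (17.78% − 4.40%) / 0.5110 = 13.38 / 0.5110 = 26.1840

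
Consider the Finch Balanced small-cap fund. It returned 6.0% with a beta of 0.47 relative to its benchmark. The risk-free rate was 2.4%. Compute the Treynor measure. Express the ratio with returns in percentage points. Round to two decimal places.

Treynor = (Rp − Rf) / β = (6.0% − 2.4%) / 0.47 = 3.60 / 0.47 = 7.6596

7.66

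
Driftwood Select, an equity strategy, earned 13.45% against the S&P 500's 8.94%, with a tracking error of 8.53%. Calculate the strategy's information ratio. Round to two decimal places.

0.53

IR = (Rp − Rb) / TE = (13.45% − 8.94%) / 8.53% = 4.51% / 8.53% = 0.5287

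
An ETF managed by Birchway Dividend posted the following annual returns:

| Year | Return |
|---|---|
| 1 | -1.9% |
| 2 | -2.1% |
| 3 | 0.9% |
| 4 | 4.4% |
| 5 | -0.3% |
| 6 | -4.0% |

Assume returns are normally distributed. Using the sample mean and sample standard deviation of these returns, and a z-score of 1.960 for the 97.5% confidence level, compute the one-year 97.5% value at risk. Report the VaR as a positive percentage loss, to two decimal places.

6.23

r̄ = (-1.9 − 2.1 + 0.9 + 4.4 − 0.3 − 4) / 6 = -0.5000%
Σ(r − r̄)² = 42.7800; sample σ = √(42.7800/5) = 2.9251%
VaR = −(r̄ − z·σ) = −(-0.5000 − 1.960 × 2.9251) = −(-6.2332) = 6.2332%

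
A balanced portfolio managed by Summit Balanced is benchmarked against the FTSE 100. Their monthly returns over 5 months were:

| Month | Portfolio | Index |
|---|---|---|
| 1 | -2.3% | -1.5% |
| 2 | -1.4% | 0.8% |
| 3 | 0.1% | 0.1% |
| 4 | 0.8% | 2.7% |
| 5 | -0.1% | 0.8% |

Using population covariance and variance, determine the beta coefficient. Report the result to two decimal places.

r̄p = -0.5800%,  r̄m = 0.5800%
Cov = Σ(rp − r̄p)(rm − r̄m) / 5 = 1.2204
Var(rm) = Σ(rm − r̄m)² / 5 = 1.8296
β = Cov / Var = 1.2204 / 1.8296 = 0.6670

0.67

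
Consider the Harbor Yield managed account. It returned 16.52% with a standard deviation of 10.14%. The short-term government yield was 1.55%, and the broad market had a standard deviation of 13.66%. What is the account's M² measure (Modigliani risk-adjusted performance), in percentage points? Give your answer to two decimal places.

Sharpe = (Rp − Rf) / σp = (16.52% − 1.55%) / 10.14% = 1.4763
M² = Rf + Sharpe × σm = 1.55% + 1.4763 × 13.66% = 21.7163%

21.72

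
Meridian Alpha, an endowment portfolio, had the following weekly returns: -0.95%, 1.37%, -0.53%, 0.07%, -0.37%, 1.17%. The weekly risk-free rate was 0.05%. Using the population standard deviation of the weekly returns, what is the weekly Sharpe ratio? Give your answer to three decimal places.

0.089

r̄ = (-0.95 + 1.37 − 0.53 + 0.07 − 0.37 + 1.17) / 6 = 0.1267%
Population σ = √[Σ(r − r̄)² / 6] = √[4.4747 / 6] = √0.7458 = 0.8636%
Sharpe = (r̄ − rf) / σ = (0.1267 − 0.05) / 0.8636 = 0.0767 / 0.8636 = 0.0888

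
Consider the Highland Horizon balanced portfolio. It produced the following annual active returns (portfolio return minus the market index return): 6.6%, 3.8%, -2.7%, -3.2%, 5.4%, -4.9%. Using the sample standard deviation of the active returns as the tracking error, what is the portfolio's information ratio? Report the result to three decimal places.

0.167

Mean return r̄ = 5.00 / 6 = 0.8333%
Sample std dev = √[124.5333 / 5] = 4.9907%
IR = r̄ / tracking error = 0.8333 / 4.9907 = 0.1670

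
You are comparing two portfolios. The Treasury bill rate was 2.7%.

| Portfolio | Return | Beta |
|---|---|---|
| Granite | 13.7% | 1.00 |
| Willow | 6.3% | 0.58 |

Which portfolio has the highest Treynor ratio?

Granite

Granite: Treynor = (13.7% − 2.7%) / 1.00 = 11.000
Willow: Treynor = (6.3% − 2.7%) / 0.58 = 6.207
Highest: Granite (11.000).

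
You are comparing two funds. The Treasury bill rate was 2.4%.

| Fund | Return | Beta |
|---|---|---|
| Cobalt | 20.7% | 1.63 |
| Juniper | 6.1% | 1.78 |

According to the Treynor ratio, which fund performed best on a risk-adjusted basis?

Cobalt

Cobalt: Treynor = (20.7% − 2.4%) / 1.63 = 11.227
Juniper: Treynor = (6.1% − 2.4%) / 1.78 = 2.079
Highest: Cobalt (11.227).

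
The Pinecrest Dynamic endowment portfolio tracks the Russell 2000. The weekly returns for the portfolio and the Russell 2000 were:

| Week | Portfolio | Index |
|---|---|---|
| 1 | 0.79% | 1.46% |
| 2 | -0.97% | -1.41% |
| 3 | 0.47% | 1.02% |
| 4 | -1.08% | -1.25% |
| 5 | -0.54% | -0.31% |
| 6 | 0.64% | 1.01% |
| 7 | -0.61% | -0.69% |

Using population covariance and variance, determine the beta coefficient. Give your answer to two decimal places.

r̄p = -0.1857%,  r̄m = -0.0243%
Cov = Σ(rp − r̄p)(rm − r̄m) / 7 = 0.7934
Var(rm) = Σ(rm − r̄m)² / 7 = 1.1873
β = Cov / Var = 0.7934 / 1.1873 = 0.6682

0.67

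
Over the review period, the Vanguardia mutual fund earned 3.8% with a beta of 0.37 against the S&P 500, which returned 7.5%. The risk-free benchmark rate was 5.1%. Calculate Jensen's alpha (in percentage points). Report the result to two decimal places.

CAPM expected return = Rf + β(Rm − Rf) = 5.1% + 0.37 × (7.5% − 5.1%) = 5.1 + 0.37 × 2.40 = 5.9880%
Jensen's α = Rp − E[R] = 3.8% − 5.9880% = -2.1880

-2.19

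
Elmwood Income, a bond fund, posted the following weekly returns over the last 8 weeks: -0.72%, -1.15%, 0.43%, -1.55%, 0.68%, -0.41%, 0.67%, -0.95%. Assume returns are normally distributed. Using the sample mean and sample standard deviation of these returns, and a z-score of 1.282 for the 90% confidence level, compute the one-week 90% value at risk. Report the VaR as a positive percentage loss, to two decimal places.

1.49

μ = (-0.72 − 1.15 + 0.43 − 1.55 + 0.68 − 0.41 + 0.67 − 0.95) / 8 = -3.000 / 8 = -0.3750%
Sample std dev = √[5.2852 / 7] = 0.8689%
VaR = −(μ − z·σ) = −(-0.3750 − 1.282 × 0.8689) = −(-1.4889) = 1.4889%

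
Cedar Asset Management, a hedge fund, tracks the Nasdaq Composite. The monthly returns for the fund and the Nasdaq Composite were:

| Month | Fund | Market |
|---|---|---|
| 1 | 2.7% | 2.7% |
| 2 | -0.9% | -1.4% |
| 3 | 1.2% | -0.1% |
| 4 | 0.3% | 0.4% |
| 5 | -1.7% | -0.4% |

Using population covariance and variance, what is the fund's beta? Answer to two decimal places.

0.95

r̄p = 0.3200%,  r̄m = 0.2400%
Cov = Σ(rp − r̄p)(rm − r̄m) / 5 = 1.7692
Var(rm) = Σ(rm − r̄m)² / 5 = 1.8584
β = Cov / Var = 1.7692 / 1.8584 = 0.9520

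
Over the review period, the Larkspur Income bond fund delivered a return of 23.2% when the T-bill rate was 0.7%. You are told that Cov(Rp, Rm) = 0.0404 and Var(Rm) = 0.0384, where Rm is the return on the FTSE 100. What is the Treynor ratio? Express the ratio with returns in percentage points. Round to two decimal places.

21.39

β = Cov / Var = 0.0404 / 0.0384 = 1.0521
Treynor = (Rp − Rf) / β = (23.2% − 0.7%) / 1.0521 = 22.50 / 1.0521 = 21.3858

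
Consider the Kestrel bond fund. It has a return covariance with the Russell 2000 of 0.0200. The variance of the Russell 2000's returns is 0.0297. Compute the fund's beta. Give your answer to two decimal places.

0.67

β = Cov(Rp, Rm) / Var(Rm) = 0.0200 / 0.0297 = 0.6734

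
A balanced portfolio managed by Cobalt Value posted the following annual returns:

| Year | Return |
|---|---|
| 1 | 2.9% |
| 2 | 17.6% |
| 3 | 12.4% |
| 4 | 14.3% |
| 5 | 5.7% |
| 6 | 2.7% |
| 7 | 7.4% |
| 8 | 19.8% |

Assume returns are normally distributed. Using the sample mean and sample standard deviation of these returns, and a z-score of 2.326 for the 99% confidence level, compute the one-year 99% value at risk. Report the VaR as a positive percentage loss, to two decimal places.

r̄ = (2.9 + 17.6 + 12.4 + 14.3 + 5.7 + 2.7 + 7.4 + 19.8) / 8 = 82.80 / 8 = 10.3500%
Σ(r − r̄)² = (2.9 − 10.3500)² + (17.6 − 10.3500)² + … = 306.0200
sample σ = √(306.0200 / 7) = √43.7171 = 6.6119%
VaR = −(r̄ − z·σ) = −(10.3500 − 2.326 × 6.6119) = −(-5.0293) = 5.0293%

5.03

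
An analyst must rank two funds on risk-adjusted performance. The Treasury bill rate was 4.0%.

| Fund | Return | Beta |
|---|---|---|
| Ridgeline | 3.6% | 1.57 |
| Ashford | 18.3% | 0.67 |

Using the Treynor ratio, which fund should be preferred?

Ridgeline: Treynor = (3.6% − 4.0%) / 1.57 = -0.255
Ashford: Treynor = (18.3% − 4.0%) / 0.67 = 21.343
Highest: Ashford (21.343).

Ashford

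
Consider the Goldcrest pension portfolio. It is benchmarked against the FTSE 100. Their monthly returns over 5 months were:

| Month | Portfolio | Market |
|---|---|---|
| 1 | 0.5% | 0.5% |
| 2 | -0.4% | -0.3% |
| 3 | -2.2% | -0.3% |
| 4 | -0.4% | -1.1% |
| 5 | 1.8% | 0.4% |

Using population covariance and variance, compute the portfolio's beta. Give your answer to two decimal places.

1.24

r̄p = -0.1400%,  r̄m = -0.1600%
Cov = Σ(rp − r̄p)(rm − r̄m) / 5 = 0.4156
Var(rm) = Σ(rm − r̄m)² / 5 = 0.3344
β = Cov / Var = 0.4156 / 0.3344 = 1.2428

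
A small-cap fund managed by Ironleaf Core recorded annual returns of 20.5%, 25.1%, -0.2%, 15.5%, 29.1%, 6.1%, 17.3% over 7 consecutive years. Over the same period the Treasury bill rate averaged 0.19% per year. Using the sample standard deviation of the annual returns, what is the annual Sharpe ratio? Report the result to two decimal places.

1.55

r̄ = (20.5 + 25.1 − 0.2 + 15.5 + 29.1 + 6.1 + 17.3) / 7 = 113.40 / 7 = 16.2000%
Sample σ = √[Σ(r − r̄)² / 6] = √[636.7800 / 6] = √106.1300 = 10.3019%
Sharpe = (r̄ − rf) / σ = (16.2000 − 0.19) / 10.3019 = 16.0100 / 10.3019 = 1.5541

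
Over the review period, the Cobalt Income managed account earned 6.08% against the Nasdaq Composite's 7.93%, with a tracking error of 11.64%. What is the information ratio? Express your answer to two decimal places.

IR = (Rp − Rb) / TE = (6.08% − 7.93%) / 11.64% = -1.85% / 11.64% = -0.1589

-0.16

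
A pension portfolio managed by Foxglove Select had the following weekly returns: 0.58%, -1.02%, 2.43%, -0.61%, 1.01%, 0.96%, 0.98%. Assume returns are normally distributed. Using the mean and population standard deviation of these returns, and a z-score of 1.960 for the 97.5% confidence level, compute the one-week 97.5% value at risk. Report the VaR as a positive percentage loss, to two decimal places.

1.46

r̄ = (0.58 − 1.02 + 2.43 − 0.61 + 1.01 + 0.96 + 0.98) / 7 = 0.6186%
Population σ = √[Σ(r − r̄)² / 7] = √[7.8775 / 7] = √1.1254 = 1.0608%
VaR = −(r̄ − z·σ) = −(0.6186 − 1.960 × 1.0608) = −(-1.4606) = 1.4606%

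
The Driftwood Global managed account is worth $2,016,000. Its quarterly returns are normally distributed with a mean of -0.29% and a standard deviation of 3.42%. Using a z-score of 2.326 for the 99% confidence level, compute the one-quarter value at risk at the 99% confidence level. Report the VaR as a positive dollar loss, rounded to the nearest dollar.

Return at the 99% tail: μ − z·σ = -0.29% − 2.326 × 3.42% = -0.29 − 7.95492 = -8.24492%
VaR = −(-8.24492%) × $2,016,000 = 8.24492% × $2,016,000 = $166,218

$166,218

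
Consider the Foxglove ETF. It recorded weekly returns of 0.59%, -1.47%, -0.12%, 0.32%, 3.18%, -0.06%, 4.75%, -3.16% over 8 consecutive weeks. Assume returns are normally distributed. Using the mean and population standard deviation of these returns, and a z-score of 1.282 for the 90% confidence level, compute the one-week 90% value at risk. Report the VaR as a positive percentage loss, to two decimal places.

2.48

r̄ = (0.59 − 1.47 − 0.12 + 0.32 + 3.18 − 0.06 + 4.75 − 3.16) / 8 = 4.030 / 8 = 0.5038%
Σ(r − r̄)² = 43.2598; population σ = √(43.2598/8) = 2.3254%
VaR = −(r̄ − z·σ) = −(0.5038 − 1.282 × 2.3254) = −(-2.4774) = 2.4774%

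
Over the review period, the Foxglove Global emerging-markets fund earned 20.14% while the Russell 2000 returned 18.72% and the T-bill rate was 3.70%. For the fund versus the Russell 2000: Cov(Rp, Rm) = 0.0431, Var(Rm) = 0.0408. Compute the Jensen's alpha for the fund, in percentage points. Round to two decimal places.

β = Cov / Var = 0.0431 / 0.0408 = 1.0564
E[R] = Rf + β(Rm − Rf) = 3.70% + 1.0564 × (18.72% − 3.70%) = 19.5671%
α = Rp − E[R] = 20.14% − 19.5671% = 0.5729

0.57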